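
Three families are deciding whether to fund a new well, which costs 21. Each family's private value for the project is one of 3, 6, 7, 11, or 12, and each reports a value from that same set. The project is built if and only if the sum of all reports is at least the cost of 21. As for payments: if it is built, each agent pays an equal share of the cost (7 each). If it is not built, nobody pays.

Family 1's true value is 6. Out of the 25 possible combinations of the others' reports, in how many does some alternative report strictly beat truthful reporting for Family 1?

4

Others report (3, 12): truth gives -1; report 3 gives 0 > -1. Violating.
Others report (6, 11): truth gives -1; report 3 gives 0 > -1. Violating.
Others report (11, 6): truth gives -1; report 3 gives 0 > -1. Violating.
Others report (12, 3): truth gives -1; report 3 gives 0 > -1. Violating.
Others report (3, 3): truth gives 0; no alternative beats it.
Others report (3, 6): truth gives 0; no alternative beats it.
(Checking all 25 profiles: 4 have a profitable deviation, 21 do not.)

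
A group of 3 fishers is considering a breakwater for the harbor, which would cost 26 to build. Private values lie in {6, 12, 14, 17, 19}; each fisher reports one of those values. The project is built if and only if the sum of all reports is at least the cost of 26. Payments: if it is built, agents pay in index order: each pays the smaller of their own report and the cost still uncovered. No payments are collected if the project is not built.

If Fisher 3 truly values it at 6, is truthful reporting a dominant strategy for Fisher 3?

Check each profile of the others' reports and compare truth against every alternative report.
Others report (6, 12): truth gives 0, best alternative gives -2.
Others report (12, 6): truth gives 0, best alternative gives -2.
Others report (12, 14): truth gives 6, best alternative gives 6.
Others report (12, 17): truth gives 6, best alternative gives 6.
Others report (12, 19): truth gives 6, best alternative gives 6.
Others report (14, 12): truth gives 6, best alternative gives 6.
(Remaining 19 profiles checked similarly; truth is weakly best in each.)
In every case the truthful report is at least as good as any alternative, so it is a dominant strategy.

Yes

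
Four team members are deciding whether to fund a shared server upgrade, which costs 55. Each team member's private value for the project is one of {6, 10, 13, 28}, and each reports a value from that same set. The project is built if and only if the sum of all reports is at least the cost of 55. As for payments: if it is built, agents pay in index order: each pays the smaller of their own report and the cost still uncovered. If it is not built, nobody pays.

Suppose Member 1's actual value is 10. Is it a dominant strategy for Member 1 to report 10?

Consider the case where Member 2 reports 6, Member 3 reports 28 and Member 4 reports 28.
Truthful report 10: project built, pays 10, utility 10 - 10 = 0.
Report 6 instead: project built, pays 6, utility 10 - 6 = 4.
Since 4 > 0, reporting 6 is strictly better here, so truthful reporting is not dominant.

No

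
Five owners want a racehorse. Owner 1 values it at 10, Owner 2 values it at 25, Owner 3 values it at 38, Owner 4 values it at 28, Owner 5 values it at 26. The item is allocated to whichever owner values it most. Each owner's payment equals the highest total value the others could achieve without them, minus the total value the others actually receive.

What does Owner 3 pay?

28

Owner 3 has the highest value and receives the item.
Without Owner 3, the item would go to the next-highest value, 28, so the others could achieve 28.
With Owner 3 present and winning, the others receive nothing, so their total is 0.
Payment = 28 - 0 = 28.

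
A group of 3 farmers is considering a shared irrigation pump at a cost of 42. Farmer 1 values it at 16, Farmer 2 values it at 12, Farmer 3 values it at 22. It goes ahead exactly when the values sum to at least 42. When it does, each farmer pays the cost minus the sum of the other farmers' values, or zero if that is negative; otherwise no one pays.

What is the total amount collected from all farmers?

26

Total value 50 ≥ cost 42, so it is built.
Farmer 1: others sum to 34; max(0, 42 - 34) = 8.
Farmer 2: others sum to 38; max(0, 42 - 38) = 4.
Farmer 3: others sum to 28; max(0, 42 - 28) = 14.
Total collected = 8 + 4 + 14 = 26.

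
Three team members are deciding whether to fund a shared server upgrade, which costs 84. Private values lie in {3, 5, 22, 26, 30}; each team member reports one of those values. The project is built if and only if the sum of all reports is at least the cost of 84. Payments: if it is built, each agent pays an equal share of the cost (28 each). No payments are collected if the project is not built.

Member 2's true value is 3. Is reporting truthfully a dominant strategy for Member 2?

Check each profile of the others' reports and compare truth against every alternative report.
Others report (3, 3): truth gives 0, best alternative gives 0.
Others report (3, 5): truth gives 0, best alternative gives 0.
Others report (3, 22): truth gives 0, best alternative gives 0.
Others report (3, 26): truth gives 0, best alternative gives 0.
Others report (3, 30): truth gives 0, best alternative gives 0.
Others report (5, 3): truth gives 0, best alternative gives 0.
(Remaining 19 profiles checked similarly; truth is weakly best in each.)
In every case the truthful report is at least as good as any alternative, so it is a dominant strategy.

Yes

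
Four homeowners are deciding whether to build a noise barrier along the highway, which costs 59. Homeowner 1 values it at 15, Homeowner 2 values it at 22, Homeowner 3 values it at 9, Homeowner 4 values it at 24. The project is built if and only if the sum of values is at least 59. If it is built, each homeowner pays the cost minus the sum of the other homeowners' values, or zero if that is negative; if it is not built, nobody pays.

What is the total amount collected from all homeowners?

Total value 70 ≥ cost 59, so it is built.
Homeowner 1: others sum to 55; max(0, 59 - 55) = 4.
Homeowner 2: others sum to 48; max(0, 59 - 48) = 11.
Homeowner 3: others sum to 61; max(0, 59 - 61) = 0.
Homeowner 4: others sum to 46; max(0, 59 - 46) = 13.
Total collected = 4 + 11 + 0 + 13 = 28.

28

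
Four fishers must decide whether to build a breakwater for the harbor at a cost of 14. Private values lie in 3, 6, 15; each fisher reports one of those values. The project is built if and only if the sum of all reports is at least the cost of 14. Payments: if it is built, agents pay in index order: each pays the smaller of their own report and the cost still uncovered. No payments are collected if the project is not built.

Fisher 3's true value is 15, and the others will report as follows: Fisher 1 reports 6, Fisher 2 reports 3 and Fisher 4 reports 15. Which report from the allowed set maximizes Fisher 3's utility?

3

Report 3: project built, pays 3, utility 15 - 3 = 12.
Report 6: project built, pays 5, utility 15 - 5 = 10.
Report 15: project built, pays 5, utility 15 - 5 = 10.
The best choice is 3 with utility 12.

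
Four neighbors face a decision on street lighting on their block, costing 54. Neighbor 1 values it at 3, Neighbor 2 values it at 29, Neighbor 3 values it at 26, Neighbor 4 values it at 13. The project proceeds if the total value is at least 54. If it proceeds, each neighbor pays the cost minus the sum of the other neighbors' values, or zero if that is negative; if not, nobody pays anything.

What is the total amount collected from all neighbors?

Total value 71 ≥ cost 54, so it is built.
Neighbor 1: others sum to 68; max(0, 54 - 68) = 0.
Neighbor 2: others sum to 42; max(0, 54 - 42) = 12.
Neighbor 3: others sum to 45; max(0, 54 - 45) = 9.
Neighbor 4: others sum to 58; max(0, 54 - 58) = 0.
Total collected = 0 + 12 + 9 + 0 = 21.

21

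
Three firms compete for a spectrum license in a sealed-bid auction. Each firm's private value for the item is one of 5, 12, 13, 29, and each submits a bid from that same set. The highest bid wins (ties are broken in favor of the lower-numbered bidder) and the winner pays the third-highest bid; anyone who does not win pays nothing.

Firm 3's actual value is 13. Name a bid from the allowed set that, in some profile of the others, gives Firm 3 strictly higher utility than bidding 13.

Suppose Firm 1 bids 5 and Firm 2 bids 13.
Bid 13: loses, pays 0, utility 0.
Bid 29: wins, pays 5, utility 13 - 5 = 8.
So bidding 29 beats truth here (8 > 0).

29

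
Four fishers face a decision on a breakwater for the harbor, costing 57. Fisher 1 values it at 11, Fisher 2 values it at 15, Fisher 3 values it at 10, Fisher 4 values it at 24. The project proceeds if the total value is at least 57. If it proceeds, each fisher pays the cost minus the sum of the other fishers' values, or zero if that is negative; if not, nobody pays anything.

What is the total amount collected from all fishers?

48

Total value 60 ≥ cost 57, so it is built.
Fisher 1: others sum to 49; max(0, 57 - 49) = 8.
Fisher 2: others sum to 45; max(0, 57 - 45) = 12.
Fisher 3: others sum to 50; max(0, 57 - 50) = 7.
Fisher 4: others sum to 36; max(0, 57 - 36) = 21.
Total collected = 8 + 12 + 7 + 21 = 48.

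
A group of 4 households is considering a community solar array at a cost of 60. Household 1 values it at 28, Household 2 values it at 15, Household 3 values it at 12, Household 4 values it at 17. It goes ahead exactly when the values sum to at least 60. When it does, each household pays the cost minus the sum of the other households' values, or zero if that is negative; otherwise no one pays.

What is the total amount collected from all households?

24

Total value 72 ≥ cost 60, so it is built.
Household 1: others sum to 44; max(0, 60 - 44) = 16.
Household 2: others sum to 57; max(0, 60 - 57) = 3.
Household 3: others sum to 60; max(0, 60 - 60) = 0.
Household 4: others sum to 55; max(0, 60 - 55) = 5.
Total collected = 16 + 3 + 0 + 5 = 24.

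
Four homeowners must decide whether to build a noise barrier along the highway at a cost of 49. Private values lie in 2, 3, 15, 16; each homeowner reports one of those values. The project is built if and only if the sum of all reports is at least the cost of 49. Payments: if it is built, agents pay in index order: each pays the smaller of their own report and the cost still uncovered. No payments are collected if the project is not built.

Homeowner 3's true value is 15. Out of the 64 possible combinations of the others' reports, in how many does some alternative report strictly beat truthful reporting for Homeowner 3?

Others report (15, 15, 16): truth gives 0; report 3 gives 12 > 0. Violating.
Others report (15, 16, 15): truth gives 0; report 3 gives 12 > 0. Violating.
Others report (15, 16, 16): truth gives 0; report 2 gives 13 > 0. Violating.
Others report (16, 15, 15): truth gives 0; report 3 gives 12 > 0. Violating.
Others report (2, 2, 2): truth gives 0; no alternative beats it.
Others report (2, 2, 3): truth gives 0; no alternative beats it.
(Checking all 64 profiles: 7 have a profitable deviation, 57 do not.)

7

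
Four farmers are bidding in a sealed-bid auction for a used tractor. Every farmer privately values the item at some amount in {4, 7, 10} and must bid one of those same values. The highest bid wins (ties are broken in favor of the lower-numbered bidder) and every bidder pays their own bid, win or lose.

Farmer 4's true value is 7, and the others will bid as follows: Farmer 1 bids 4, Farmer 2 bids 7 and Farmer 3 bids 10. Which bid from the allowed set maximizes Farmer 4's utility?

4

Bid 4: loses but pays 4, utility -4.
Bid 7: loses but pays 7, utility -7.
Bid 10: loses but pays 10, utility -10.
The best choice is 4 with utility -4.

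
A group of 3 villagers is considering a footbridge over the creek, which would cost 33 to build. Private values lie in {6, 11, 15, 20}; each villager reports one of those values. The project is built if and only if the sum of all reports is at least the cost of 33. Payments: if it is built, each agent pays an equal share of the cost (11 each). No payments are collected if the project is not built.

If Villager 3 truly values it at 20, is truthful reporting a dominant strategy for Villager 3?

Check each profile of the others' reports and compare truth against every alternative report.
Others report (6, 11): truth gives 9, best alternative gives 0.
Others report (11, 6): truth gives 9, best alternative gives 0.
Others report (6, 15): truth gives 9, best alternative gives 9.
Others report (6, 20): truth gives 9, best alternative gives 9.
Others report (11, 11): truth gives 9, best alternative gives 9.
Others report (11, 15): truth gives 9, best alternative gives 9.
(Remaining 10 profiles checked similarly; truth is weakly best in each.)
In every case the truthful report is at least as good as any alternative, so it is a dominant strategy.

Yes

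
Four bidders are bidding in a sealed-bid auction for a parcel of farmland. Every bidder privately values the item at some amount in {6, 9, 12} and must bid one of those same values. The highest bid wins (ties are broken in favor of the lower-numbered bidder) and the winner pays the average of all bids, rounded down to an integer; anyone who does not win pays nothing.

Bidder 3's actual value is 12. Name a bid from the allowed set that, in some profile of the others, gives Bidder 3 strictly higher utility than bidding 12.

9

Suppose Bidder 1 bids 6, Bidder 2 bids 6 and Bidder 4 bids 6.
Bid 12: wins, pays 7, utility 12 - 7 = 5.
Bid 9: wins, pays 6, utility 12 - 6 = 6.
So bidding 9 beats truth here (6 > 5).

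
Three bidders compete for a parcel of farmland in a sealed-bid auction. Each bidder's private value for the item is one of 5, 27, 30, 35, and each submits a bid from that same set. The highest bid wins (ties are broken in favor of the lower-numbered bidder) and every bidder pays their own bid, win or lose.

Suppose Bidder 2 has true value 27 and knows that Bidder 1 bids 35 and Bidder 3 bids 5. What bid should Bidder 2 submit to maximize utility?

Bid 5: loses but pays 5, utility -5.
Bid 27: loses but pays 27, utility -27.
Bid 30: loses but pays 30, utility -30.
Bid 35: loses but pays 35, utility -35.
The best choice is 5 with utility -5.

5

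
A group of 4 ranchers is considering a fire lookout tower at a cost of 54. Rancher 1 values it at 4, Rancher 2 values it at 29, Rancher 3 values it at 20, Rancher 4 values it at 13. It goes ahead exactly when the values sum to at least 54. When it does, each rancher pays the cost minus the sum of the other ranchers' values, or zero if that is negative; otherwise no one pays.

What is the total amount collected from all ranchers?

26

Total value 66 ≥ cost 54, so it is built.
Rancher 1: others sum to 62; max(0, 54 - 62) = 0.
Rancher 2: others sum to 37; max(0, 54 - 37) = 17.
Rancher 3: others sum to 46; max(0, 54 - 46) = 8.
Rancher 4: others sum to 53; max(0, 54 - 53) = 1.
Total collected = 0 + 17 + 8 + 1 = 26.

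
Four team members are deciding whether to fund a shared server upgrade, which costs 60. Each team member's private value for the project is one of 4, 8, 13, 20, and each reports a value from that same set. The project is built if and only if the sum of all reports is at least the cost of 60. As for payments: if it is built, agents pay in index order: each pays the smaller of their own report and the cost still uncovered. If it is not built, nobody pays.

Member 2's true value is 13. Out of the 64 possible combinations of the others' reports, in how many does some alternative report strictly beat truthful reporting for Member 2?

4

Others report (13, 20, 20): truth gives 0; report 8 gives 5 > 0. Violating.
Others report (20, 13, 20): truth gives 0; report 8 gives 5 > 0. Violating.
Others report (20, 20, 13): truth gives 0; report 8 gives 5 > 0. Violating.
Others report (20, 20, 20): truth gives 0; report 4 gives 9 > 0. Violating.
Others report (4, 4, 4): truth gives 0; no alternative beats it.
Others report (4, 4, 8): truth gives 0; no alternative beats it.
(Checking all 64 profiles: 4 have a profitable deviation, 60 do not.)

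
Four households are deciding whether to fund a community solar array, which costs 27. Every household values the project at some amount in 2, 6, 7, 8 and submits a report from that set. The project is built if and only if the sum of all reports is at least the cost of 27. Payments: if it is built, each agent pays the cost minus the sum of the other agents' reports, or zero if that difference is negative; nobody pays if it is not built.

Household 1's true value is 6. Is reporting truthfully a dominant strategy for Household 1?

Yes

Check each profile of the others' reports and compare truth against every alternative report.
Others report (8, 8, 8): truth gives 3, best alternative gives 3.
Others report (7, 8, 8): truth gives 2, best alternative gives 2.
Others report (8, 7, 8): truth gives 2, best alternative gives 2.
Others report (8, 8, 7): truth gives 2, best alternative gives 2.
Others report (6, 8, 8): truth gives 1, best alternative gives 1.
Others report (7, 7, 8): truth gives 1, best alternative gives 1.
(Remaining 58 profiles checked similarly; truth is weakly best in each.)
In every case the truthful report is at least as good as any alternative, so it is a dominant strategy.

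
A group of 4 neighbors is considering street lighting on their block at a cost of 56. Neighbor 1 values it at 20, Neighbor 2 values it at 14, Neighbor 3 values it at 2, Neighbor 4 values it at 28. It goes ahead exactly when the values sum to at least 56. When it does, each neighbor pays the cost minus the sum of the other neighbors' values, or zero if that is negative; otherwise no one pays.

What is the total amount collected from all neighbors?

38

Total value 64 ≥ cost 56, so it is built.
Neighbor 1: others sum to 44; max(0, 56 - 44) = 12.
Neighbor 2: others sum to 50; max(0, 56 - 50) = 6.
Neighbor 3: others sum to 62; max(0, 56 - 62) = 0.
Neighbor 4: others sum to 36; max(0, 56 - 36) = 20.
Total collected = 12 + 6 + 0 + 20 = 38.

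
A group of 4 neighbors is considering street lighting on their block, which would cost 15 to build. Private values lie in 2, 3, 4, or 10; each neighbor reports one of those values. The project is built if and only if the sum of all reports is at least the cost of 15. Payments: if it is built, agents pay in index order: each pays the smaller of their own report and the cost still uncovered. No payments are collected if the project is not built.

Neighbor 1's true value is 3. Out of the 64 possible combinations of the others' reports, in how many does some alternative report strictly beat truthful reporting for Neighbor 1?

Others report (2, 2, 10): truth gives 0; report 2 gives 1 > 0. Violating.
Others report (2, 3, 10): truth gives 0; report 2 gives 1 > 0. Violating.
Others report (2, 4, 10): truth gives 0; report 2 gives 1 > 0. Violating.
Others report (2, 10, 2): truth gives 0; report 2 gives 1 > 0. Violating.
Others report (2, 2, 2): truth gives 0; no alternative beats it.
Others report (2, 2, 3): truth gives 0; no alternative beats it.
(Checking all 64 profiles: 37 have a profitable deviation, 27 do not.)

37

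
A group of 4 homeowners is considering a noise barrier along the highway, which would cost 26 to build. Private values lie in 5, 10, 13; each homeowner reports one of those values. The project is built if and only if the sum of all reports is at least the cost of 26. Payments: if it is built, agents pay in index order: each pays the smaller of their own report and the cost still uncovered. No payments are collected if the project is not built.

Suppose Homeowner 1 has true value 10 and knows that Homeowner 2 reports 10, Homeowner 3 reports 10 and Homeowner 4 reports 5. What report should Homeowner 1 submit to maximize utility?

Report 5: project built, pays 5, utility 10 - 5 = 5.
Report 10: project built, pays 10, utility 10 - 10 = 0.
Report 13: project built, pays 13, utility 10 - 13 = -3.
The best choice is 5 with utility 5.

5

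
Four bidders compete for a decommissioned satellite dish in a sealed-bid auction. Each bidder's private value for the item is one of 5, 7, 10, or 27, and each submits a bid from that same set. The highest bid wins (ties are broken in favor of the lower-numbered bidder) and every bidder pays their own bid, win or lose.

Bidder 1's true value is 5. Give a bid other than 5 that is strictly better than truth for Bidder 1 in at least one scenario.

Suppose Bidder 2 bids 5, Bidder 3 bids 5 and Bidder 4 bids 7.
Bid 5: loses but pays 5, utility -5.
Bid 7: wins, pays 7, utility 5 - 7 = -2.
So bidding 7 beats truth here (-2 > -5).

7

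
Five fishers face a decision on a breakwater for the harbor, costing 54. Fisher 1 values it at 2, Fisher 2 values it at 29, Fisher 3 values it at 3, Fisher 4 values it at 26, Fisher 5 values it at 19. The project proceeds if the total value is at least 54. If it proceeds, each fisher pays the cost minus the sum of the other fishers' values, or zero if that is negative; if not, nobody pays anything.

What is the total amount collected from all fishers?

Total value 79 ≥ cost 54, so it is built.
Fisher 1: others sum to 77; max(0, 54 - 77) = 0.
Fisher 2: others sum to 50; max(0, 54 - 50) = 4.
Fisher 3: others sum to 76; max(0, 54 - 76) = 0.
Fisher 4: others sum to 53; max(0, 54 - 53) = 1.
Fisher 5: others sum to 60; max(0, 54 - 60) = 0.
Total collected = 0 + 4 + 0 + 1 + 0 = 5.

5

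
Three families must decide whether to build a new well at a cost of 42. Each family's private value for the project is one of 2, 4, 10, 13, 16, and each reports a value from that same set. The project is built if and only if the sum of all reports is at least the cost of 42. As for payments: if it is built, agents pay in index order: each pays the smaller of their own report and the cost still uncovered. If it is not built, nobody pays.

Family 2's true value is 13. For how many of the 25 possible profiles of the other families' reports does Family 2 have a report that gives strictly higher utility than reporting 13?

1

Others report (16, 16): truth gives 0; report 10 gives 3 > 0. Violating.
Others report (2, 2): truth gives 0; no alternative beats it.
Others report (2, 4): truth gives 0; no alternative beats it.
(Checking all 25 profiles: 1 has a profitable deviation, 24 do not.)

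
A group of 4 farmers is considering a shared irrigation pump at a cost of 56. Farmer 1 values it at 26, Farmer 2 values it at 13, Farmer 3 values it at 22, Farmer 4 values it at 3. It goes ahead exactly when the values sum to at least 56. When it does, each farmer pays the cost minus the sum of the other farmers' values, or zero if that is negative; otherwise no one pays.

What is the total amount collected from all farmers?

Total value 64 ≥ cost 56, so it is built.
Farmer 1: others sum to 38; max(0, 56 - 38) = 18.
Farmer 2: others sum to 51; max(0, 56 - 51) = 5.
Farmer 3: others sum to 42; max(0, 56 - 42) = 14.
Farmer 4: others sum to 61; max(0, 56 - 61) = 0.
Total collected = 18 + 5 + 14 + 0 = 37.

37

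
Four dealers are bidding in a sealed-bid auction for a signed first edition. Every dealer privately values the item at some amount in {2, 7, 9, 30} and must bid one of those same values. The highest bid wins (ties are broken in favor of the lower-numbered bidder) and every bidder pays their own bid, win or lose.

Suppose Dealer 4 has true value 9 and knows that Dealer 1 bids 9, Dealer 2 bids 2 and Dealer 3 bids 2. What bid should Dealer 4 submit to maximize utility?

Bid 2: loses but pays 2, utility -2.
Bid 7: loses but pays 7, utility -7.
Bid 9: loses but pays 9, utility -9.
Bid 30: wins, pays 30, utility 9 - 30 = -21.
The best choice is 2 with utility -2.

2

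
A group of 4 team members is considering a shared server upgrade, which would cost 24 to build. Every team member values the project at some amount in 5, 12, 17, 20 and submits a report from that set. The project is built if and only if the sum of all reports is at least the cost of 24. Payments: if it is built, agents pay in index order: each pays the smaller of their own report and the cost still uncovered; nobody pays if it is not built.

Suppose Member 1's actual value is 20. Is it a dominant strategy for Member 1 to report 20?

No

Consider the case where Member 2 reports 5, Member 3 reports 5 and Member 4 reports 5.
Truthful report 20: project built, pays 20, utility 20 - 20 = 0.
Report 12 instead: project built, pays 12, utility 20 - 12 = 8.
Since 8 > 0, reporting 12 is strictly better here, so truthful reporting is not dominant.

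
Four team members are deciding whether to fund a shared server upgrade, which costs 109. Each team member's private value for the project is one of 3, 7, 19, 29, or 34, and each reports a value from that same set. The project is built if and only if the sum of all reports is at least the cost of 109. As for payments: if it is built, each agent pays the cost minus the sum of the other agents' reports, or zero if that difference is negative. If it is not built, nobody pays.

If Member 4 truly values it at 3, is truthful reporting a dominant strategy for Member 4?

Check each profile of the others' reports and compare truth against every alternative report.
Others report (34, 34, 34): truth gives 0, best alternative gives -4.
Others report (3, 3, 3): truth gives 0, best alternative gives 0.
Others report (3, 3, 7): truth gives 0, best alternative gives 0.
Others report (3, 3, 19): truth gives 0, best alternative gives 0.
Others report (3, 3, 29): truth gives 0, best alternative gives 0.
Others report (3, 3, 34): truth gives 0, best alternative gives 0.
(Remaining 119 profiles checked similarly; truth is weakly best in each.)
In every case the truthful report is at least as good as any alternative, so it is a dominant strategy.

Yes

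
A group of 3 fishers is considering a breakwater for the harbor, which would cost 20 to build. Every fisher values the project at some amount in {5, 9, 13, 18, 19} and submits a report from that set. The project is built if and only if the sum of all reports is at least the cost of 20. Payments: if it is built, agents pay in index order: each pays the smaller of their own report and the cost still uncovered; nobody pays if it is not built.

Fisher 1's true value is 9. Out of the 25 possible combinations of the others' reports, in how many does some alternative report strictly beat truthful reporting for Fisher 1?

Others report (5, 13): truth gives 0; report 5 gives 4 > 0. Violating.
Others report (5, 18): truth gives 0; report 5 gives 4 > 0. Violating.
Others report (5, 19): truth gives 0; report 5 gives 4 > 0. Violating.
Others report (9, 9): truth gives 0; report 5 gives 4 > 0. Violating.
Others report (5, 5): truth gives 0; no alternative beats it.
Others report (5, 9): truth gives 0; no alternative beats it.
(Checking all 25 profiles: 22 have a profitable deviation, 3 do not.)

22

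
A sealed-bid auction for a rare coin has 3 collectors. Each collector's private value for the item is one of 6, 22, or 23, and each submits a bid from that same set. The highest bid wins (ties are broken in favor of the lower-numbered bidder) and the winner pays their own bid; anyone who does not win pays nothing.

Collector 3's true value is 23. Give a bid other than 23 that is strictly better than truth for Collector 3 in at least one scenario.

22

Suppose Collector 1 bids 6 and Collector 2 bids 6.
Bid 23: wins, pays 23, utility 23 - 23 = 0.
Bid 22: wins, pays 22, utility 23 - 22 = 1.
So bidding 22 beats truth here (1 > 0).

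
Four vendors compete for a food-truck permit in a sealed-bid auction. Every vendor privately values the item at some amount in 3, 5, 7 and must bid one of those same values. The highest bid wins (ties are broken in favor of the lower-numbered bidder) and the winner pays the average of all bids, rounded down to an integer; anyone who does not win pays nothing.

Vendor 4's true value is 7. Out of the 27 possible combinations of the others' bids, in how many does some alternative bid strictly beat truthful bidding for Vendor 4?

1

Others bid (3, 3, 3): truth gives 3; bid 5 gives 4 > 3. Violating.
Others bid (3, 3, 5): truth gives 3; no alternative beats it.
Others bid (3, 3, 7): truth gives 0; no alternative beats it.
(Checking all 27 profiles: 1 has a profitable deviation, 26 do not.)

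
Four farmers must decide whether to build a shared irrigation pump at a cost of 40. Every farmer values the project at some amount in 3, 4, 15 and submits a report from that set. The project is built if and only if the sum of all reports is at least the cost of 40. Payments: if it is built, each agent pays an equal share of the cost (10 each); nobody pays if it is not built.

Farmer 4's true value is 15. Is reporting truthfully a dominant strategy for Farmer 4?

Check each profile of the others' reports and compare truth against every alternative report.
Others report (3, 15, 15): truth gives 5, best alternative gives 0.
Others report (4, 15, 15): truth gives 5, best alternative gives 0.
Others report (15, 3, 15): truth gives 5, best alternative gives 0.
Others report (15, 4, 15): truth gives 5, best alternative gives 0.
Others report (15, 15, 3): truth gives 5, best alternative gives 0.
Others report (15, 15, 4): truth gives 5, best alternative gives 0.
(Remaining 21 profiles checked similarly; truth is weakly best in each.)
In every case the truthful report is at least as good as any alternative, so it is a dominant strategy.

Yes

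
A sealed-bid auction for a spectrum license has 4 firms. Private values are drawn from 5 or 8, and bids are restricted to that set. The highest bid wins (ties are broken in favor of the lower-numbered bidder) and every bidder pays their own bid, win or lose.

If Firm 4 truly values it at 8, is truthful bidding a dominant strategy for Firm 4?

Consider the case where Firm 1 bids 5, Firm 2 bids 5 and Firm 3 bids 8.
Truthful bid 8: loses but pays 8, utility -8.
Bid 5 instead: loses but pays 5, utility -5.
Since -5 > -8, bidding 5 is strictly better here, so truthful bidding is not dominant.

No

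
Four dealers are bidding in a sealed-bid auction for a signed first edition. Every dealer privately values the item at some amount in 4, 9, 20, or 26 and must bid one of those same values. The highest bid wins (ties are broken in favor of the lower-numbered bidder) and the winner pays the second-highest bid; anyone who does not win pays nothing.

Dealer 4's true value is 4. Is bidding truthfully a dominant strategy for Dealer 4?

Check each profile of the others' bids and compare truth against every alternative bid.
Others bid (4, 4, 4): truth gives 0, best alternative gives 0.
Others bid (4, 4, 9): truth gives 0, best alternative gives 0.
Others bid (4, 4, 20): truth gives 0, best alternative gives 0.
Others bid (4, 4, 26): truth gives 0, best alternative gives 0.
Others bid (4, 9, 4): truth gives 0, best alternative gives 0.
Others bid (4, 9, 9): truth gives 0, best alternative gives 0.
(Remaining 58 profiles checked similarly; truth is weakly best in each.)
In every case the truthful bid is at least as good as any alternative, so it is a dominant strategy.

Yes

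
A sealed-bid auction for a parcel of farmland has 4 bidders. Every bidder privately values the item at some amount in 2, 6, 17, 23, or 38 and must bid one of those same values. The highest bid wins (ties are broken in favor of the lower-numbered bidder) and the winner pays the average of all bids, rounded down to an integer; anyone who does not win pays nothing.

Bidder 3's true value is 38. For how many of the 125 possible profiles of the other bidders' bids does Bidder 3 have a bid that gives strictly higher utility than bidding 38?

Others bid (2, 2, 2): truth gives 27; bid 6 gives 35 > 27. Violating.
Others bid (2, 2, 6): truth gives 26; bid 6 gives 34 > 26. Violating.
Others bid (2, 2, 17): truth gives 24; bid 17 gives 29 > 24. Violating.
Others bid (2, 2, 23): truth gives 22; bid 23 gives 26 > 22. Violating.
Others bid (2, 2, 38): truth gives 18; no alternative beats it.
Others bid (2, 6, 38): truth gives 17; no alternative beats it.
(Checking all 125 profiles: 36 have a profitable deviation, 89 do not.)

36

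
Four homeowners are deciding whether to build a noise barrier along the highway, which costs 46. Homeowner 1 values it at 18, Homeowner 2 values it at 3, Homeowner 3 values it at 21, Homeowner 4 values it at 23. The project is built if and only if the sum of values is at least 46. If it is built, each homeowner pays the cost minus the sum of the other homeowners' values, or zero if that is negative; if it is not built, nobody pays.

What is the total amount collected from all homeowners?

6

Total value 65 ≥ cost 46, so it is built.
Homeowner 1: others sum to 47; max(0, 46 - 47) = 0.
Homeowner 2: others sum to 62; max(0, 46 - 62) = 0.
Homeowner 3: others sum to 44; max(0, 46 - 44) = 2.
Homeowner 4: others sum to 42; max(0, 46 - 42) = 4.
Total collected = 0 + 0 + 2 + 4 = 6.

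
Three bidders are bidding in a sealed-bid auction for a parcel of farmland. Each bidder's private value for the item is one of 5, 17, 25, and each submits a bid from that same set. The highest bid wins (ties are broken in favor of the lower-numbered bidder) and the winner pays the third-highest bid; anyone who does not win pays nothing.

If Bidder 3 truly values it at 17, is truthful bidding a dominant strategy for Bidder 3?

Consider the case where Bidder 1 bids 5 and Bidder 2 bids 17.
Truthful bid 17: loses, pays 0, utility 0.
Bid 25 instead: wins, pays 5, utility 17 - 5 = 12.
Since 12 > 0, bidding 25 is strictly better here, so truthful bidding is not dominant.

No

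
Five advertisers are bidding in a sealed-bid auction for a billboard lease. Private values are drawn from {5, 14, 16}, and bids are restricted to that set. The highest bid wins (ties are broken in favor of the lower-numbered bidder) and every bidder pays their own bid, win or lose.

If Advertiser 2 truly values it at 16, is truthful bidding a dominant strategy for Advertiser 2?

Consider the case where Advertiser 1 bids 5, Advertiser 3 bids 5, Advertiser 4 bids 5 and Advertiser 5 bids 5.
Truthful bid 16: wins, pays 16, utility 16 - 16 = 0.
Bid 14 instead: wins, pays 14, utility 16 - 14 = 2.
Since 2 > 0, bidding 14 is strictly better here, so truthful bidding is not dominant.

No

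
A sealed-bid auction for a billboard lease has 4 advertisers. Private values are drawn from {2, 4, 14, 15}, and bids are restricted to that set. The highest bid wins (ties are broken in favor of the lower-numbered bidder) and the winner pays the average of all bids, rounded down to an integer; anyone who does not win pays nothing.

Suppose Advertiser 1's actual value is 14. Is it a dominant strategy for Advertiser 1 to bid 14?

No

Consider the case where Advertiser 2 bids 2, Advertiser 3 bids 2 and Advertiser 4 bids 2.
Truthful bid 14: wins, pays 5, utility 14 - 5 = 9.
Bid 2 instead: wins, pays 2, utility 14 - 2 = 12.
Since 12 > 9, bidding 2 is strictly better here, so truthful bidding is not dominant.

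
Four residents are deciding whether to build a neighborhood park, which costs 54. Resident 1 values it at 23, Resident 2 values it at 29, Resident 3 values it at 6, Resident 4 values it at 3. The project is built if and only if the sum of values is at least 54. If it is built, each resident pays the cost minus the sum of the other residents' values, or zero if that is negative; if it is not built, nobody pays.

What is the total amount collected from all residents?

38

Total value 61 ≥ cost 54, so it is built.
Resident 1: others sum to 38; max(0, 54 - 38) = 16.
Resident 2: others sum to 32; max(0, 54 - 32) = 22.
Resident 3: others sum to 55; max(0, 54 - 55) = 0.
Resident 4: others sum to 58; max(0, 54 - 58) = 0.
Total collected = 16 + 22 + 0 + 0 = 38.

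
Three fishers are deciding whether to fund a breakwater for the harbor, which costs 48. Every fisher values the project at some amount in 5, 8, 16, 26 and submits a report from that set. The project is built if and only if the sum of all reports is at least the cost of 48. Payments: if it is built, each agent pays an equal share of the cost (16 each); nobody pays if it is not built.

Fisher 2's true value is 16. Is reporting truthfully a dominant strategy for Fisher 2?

Check each profile of the others' reports and compare truth against every alternative report.
Others report (5, 5): truth gives 0, best alternative gives 0.
Others report (5, 8): truth gives 0, best alternative gives 0.
Others report (5, 16): truth gives 0, best alternative gives 0.
Others report (5, 26): truth gives 0, best alternative gives 0.
Others report (8, 5): truth gives 0, best alternative gives 0.
Others report (8, 8): truth gives 0, best alternative gives 0.
(Remaining 10 profiles checked similarly; truth is weakly best in each.)
In every case the truthful report is at least as good as any alternative, so it is a dominant strategy.

Yes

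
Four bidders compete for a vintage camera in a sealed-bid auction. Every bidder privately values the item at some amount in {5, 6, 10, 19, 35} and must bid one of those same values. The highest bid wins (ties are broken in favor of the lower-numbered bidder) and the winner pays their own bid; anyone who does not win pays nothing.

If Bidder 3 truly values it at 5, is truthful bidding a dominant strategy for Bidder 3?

Yes

Check each profile of the others' bids and compare truth against every alternative bid.
Others bid (5, 5, 5): truth gives 0, best alternative gives -1.
Others bid (5, 5, 6): truth gives 0, best alternative gives -1.
Others bid (5, 5, 10): truth gives 0, best alternative gives 0.
Others bid (5, 5, 19): truth gives 0, best alternative gives 0.
Others bid (5, 5, 35): truth gives 0, best alternative gives 0.
Others bid (5, 6, 5): truth gives 0, best alternative gives 0.
(Remaining 119 profiles checked similarly; truth is weakly best in each.)
In every case the truthful bid is at least as good as any alternative, so it is a dominant strategy.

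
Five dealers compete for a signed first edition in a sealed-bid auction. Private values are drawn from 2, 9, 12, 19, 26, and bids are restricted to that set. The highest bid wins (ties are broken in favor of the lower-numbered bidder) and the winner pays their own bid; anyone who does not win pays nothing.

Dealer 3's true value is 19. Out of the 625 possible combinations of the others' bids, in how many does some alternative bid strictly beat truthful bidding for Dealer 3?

36

Others bid (2, 2, 2, 2): truth gives 0; bid 9 gives 10 > 0. Violating.
Others bid (2, 2, 2, 9): truth gives 0; bid 9 gives 10 > 0. Violating.
Others bid (2, 2, 2, 12): truth gives 0; bid 12 gives 7 > 0. Violating.
Others bid (2, 2, 9, 2): truth gives 0; bid 9 gives 10 > 0. Violating.
Others bid (2, 2, 2, 19): truth gives 0; no alternative beats it.
Others bid (2, 2, 2, 26): truth gives 0; no alternative beats it.
(Checking all 625 profiles: 36 have a profitable deviation, 589 do not.)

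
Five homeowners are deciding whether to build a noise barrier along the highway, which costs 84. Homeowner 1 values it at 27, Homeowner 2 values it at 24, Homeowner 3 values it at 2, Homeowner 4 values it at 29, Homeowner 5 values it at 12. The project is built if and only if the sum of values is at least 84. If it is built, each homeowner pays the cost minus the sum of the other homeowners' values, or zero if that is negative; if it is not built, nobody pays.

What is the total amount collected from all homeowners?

Total value 94 ≥ cost 84, so it is built.
Homeowner 1: others sum to 67; max(0, 84 - 67) = 17.
Homeowner 2: others sum to 70; max(0, 84 - 70) = 14.
Homeowner 3: others sum to 92; max(0, 84 - 92) = 0.
Homeowner 4: others sum to 65; max(0, 84 - 65) = 19.
Homeowner 5: others sum to 82; max(0, 84 - 82) = 2.
Total collected = 17 + 14 + 0 + 19 + 2 = 52.

52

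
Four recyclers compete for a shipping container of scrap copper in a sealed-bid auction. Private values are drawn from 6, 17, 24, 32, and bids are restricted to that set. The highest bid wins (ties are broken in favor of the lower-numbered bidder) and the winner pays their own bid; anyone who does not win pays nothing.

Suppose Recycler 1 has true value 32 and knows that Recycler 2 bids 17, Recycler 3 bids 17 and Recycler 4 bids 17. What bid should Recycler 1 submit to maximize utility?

Bid 6: loses, pays 0, utility 0.
Bid 17: wins, pays 17, utility 32 - 17 = 15.
Bid 24: wins, pays 24, utility 32 - 24 = 8.
Bid 32: wins, pays 32, utility 32 - 32 = 0.
The best choice is 17 with utility 15.

17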